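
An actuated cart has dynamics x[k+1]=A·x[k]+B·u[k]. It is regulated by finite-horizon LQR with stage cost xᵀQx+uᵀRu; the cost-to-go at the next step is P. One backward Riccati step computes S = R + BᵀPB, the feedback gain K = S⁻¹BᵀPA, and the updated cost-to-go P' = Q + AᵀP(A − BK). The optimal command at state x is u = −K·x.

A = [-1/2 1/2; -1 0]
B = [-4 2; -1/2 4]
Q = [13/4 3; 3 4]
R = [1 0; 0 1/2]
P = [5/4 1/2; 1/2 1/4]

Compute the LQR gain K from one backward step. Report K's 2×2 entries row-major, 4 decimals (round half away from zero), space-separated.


BᵀP = [-5.2500 -2.1250; 4.5000 2.0000]
S = R + BᵀPB = [1 0; 0 1/2] + [22.0625 -19.0000; -19.0000 17.0000] = [23.0625 -19.0000; -19.0000 17.5000]
BᵀPA = [4.7500 -2.6250; -4.2500 2.2500]
K = S⁻¹·BᵀPA = [0.0558 -0.0748; -0.1823 0.0473]
A−BK = [0.0877 0.1060; -0.2428 -0.2267]
AᵀP(A−BK) = [0.0228 -0.0059; -0.0059 0.0096]
P' = Q + AᵀP(A−BK) = [3.2728 2.9941; 2.9941 4.0096]
tr(P') = 7.2824

0.0558 -0.0748 -0.1823 0.0473


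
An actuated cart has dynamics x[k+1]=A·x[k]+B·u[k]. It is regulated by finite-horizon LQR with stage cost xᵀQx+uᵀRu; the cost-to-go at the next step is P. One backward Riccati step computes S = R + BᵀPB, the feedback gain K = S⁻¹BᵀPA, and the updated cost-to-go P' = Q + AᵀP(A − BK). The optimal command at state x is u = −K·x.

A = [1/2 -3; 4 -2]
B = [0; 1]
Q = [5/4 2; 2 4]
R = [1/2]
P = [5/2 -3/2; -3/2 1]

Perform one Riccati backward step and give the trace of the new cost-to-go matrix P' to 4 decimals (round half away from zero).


13.1667

BᵀP = [-1.5000 1.0000]
S = R + BᵀPB = [1/2] + [1.0000] = [1.5000]
BᵀPA = [3.2500 2.5000]
K = S⁻¹·BᵀPA = [2.1667 1.6667]
A−BK = [0.5000 -3.0000; 1.8333 -3.6667]
AᵀP(A−BK) = [3.5833 2.3333; 2.3333 4.3333]
P' = Q + AᵀP(A−BK) = [4.8333 4.3333; 4.3333 8.3333]
tr(P') = 13.1667


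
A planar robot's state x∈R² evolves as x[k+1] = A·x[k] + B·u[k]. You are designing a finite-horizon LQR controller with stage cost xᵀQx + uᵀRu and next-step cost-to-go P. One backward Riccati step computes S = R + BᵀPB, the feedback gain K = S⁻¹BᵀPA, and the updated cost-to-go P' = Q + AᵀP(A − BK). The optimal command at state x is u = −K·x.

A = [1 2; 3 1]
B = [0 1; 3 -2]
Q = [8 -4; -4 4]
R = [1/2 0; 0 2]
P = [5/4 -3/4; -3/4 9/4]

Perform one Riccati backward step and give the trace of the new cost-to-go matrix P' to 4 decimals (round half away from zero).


BᵀP = [-2.2500 6.7500; 2.7500 -5.2500]
S = R + BᵀPB = [1/2 0; 0 2] + [20.2500 -15.7500; -15.7500 13.2500] = [20.7500 -15.7500; -15.7500 15.2500]
BᵀPA = [18.0000 2.2500; -13.0000 0.2500]
K = S⁻¹·BᵀPA = [1.0201 0.5594; 0.2011 0.5941]
A−BK = [0.7989 1.4059; 0.3419 0.5101]
AᵀP(A−BK) = [1.2523 1.6545; 1.6545 2.8428]
P' = Q + AᵀP(A−BK) = [9.2523 -2.3455; -2.3455 6.8428]
tr(P') = 16.0951

16.0951


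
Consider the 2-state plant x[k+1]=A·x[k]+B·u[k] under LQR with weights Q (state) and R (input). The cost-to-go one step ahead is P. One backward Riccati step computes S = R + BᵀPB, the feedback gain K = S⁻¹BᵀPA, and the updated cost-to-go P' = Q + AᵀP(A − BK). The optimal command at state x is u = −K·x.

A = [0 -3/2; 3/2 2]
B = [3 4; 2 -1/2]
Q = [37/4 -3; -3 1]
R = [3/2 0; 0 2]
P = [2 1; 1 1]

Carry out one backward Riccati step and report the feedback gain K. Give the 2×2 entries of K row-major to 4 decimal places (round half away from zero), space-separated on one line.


BᵀP = [8.0000 5.0000; 7.5000 3.5000]
S = R + BᵀPB = [3/2 0; 0 2] + [34.0000 29.5000; 29.5000 28.2500] = [35.5000 29.5000; 29.5000 30.2500]
BᵀPA = [7.5000 -2.0000; 5.2500 -4.2500]
K = S⁻¹·BᵀPA = [0.3536 0.3186; -0.1713 -0.4512]
A−BK = [-0.3757 -0.6510; 0.7072 1.1372]
AᵀP(A−BK) = [0.4972 0.7293; 0.7293 1.2196]
P' = Q + AᵀP(A−BK) = [9.7472 -2.2707; -2.2707 2.2196]
tr(P') = 11.9669

0.3536 0.3186 -0.1713 -0.4512


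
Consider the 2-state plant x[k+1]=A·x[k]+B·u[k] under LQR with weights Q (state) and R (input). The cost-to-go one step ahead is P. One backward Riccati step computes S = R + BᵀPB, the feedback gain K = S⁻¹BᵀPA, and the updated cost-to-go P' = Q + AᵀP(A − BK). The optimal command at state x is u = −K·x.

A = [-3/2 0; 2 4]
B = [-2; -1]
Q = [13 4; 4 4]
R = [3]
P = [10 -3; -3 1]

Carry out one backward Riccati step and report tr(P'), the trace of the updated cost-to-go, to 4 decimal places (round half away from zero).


BᵀP = [-17.0000 5.0000]
S = R + BᵀPB = [3] + [29.0000] = [32.0000]
BᵀPA = [35.5000 20.0000]
K = S⁻¹·BᵀPA = [1.1094 0.6250]
A−BK = [0.7188 1.2500; 3.1094 4.6250]
AᵀP(A−BK) = [5.1172 3.8125; 3.8125 3.5000]
P' = Q + AᵀP(A−BK) = [18.1172 7.8125; 7.8125 7.5000]
tr(P') = 25.6172

25.6172


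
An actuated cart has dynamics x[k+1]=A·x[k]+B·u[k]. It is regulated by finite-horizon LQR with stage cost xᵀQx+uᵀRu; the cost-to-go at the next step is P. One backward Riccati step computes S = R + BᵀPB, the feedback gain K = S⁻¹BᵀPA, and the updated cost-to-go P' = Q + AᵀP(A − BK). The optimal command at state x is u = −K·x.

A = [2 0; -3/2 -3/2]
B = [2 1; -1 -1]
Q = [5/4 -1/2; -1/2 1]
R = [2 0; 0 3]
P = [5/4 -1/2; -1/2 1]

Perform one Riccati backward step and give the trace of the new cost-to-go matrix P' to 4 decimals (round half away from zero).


BᵀP = [3.0000 -2.0000; 1.7500 -1.5000]
S = R + BᵀPB = [2 0; 0 3] + [8.0000 5.0000; 5.0000 3.2500] = [10.0000 5.0000; 5.0000 6.2500]
BᵀPA = [9.0000 3.0000; 5.7500 2.2500]
K = S⁻¹·BᵀPA = [0.7333 0.2000; 0.3333 0.2000]
A−BK = [0.2000 -0.6000; -0.4333 -1.1000]
AᵀP(A−BK) = [1.7333 0.8000; 0.8000 1.2000]
P' = Q + AᵀP(A−BK) = [2.9833 0.3000; 0.3000 2.2000]
tr(P') = 5.1833

5.1833


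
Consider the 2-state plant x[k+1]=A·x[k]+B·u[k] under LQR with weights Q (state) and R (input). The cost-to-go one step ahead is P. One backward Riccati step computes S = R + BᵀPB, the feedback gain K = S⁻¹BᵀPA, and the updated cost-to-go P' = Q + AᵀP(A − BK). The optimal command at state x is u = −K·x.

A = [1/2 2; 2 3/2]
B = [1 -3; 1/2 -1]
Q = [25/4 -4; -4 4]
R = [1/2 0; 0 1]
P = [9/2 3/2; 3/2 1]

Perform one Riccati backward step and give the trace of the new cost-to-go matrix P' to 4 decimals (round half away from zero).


BᵀP = [5.2500 2.0000; -15.0000 -5.5000]
S = R + BᵀPB = [1/2 0; 0 1] + [6.2500 -17.7500; -17.7500 50.5000] = [6.7500 -17.7500; -17.7500 51.5000]
BᵀPA = [6.6250 13.5000; -18.5000 -38.2500]
K = S⁻¹·BᵀPA = [0.3935 0.5010; -0.2236 -0.5701]
A−BK = [-0.5643 -0.2111; 1.5797 0.6795]
AᵀP(A−BK) = [1.3815 0.7601; 0.7601 0.6823]
P' = Q + AᵀP(A−BK) = [7.6315 -3.2399; -3.2399 4.6823]
tr(P') = 12.3138

12.3138


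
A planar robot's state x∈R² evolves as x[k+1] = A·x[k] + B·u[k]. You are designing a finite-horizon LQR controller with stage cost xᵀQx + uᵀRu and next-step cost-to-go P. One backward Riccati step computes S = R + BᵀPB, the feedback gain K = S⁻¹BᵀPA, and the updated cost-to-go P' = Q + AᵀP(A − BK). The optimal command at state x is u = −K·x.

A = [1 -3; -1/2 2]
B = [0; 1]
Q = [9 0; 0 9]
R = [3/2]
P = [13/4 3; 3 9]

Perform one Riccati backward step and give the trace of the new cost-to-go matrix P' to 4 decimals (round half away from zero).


BᵀP = [3.0000 9.0000]
S = R + BᵀPB = [3/2] + [9.0000] = [10.5000]
BᵀPA = [-1.5000 9.0000]
K = S⁻¹·BᵀPA = [-0.1429 0.8571]
A−BK = [1.0000 -3.0000; -0.3571 1.1429]
AᵀP(A−BK) = [2.2857 -6.9643; -6.9643 21.5357]
P' = Q + AᵀP(A−BK) = [11.2857 -6.9643; -6.9643 30.5357]
tr(P') = 41.8214

41.8214


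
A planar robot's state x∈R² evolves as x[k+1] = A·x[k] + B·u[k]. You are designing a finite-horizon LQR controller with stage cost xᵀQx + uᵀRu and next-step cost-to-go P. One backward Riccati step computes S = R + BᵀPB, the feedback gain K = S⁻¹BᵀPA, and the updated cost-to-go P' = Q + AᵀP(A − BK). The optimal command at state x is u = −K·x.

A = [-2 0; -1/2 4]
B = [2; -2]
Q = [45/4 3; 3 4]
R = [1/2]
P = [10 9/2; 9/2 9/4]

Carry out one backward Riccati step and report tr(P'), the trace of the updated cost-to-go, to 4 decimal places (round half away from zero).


BᵀP = [11.0000 4.5000]
S = R + BᵀPB = [1/2] + [13.0000] = [13.5000]
BᵀPA = [-24.2500 18.0000]
K = S⁻¹·BᵀPA = [-1.7963 1.3333]
A−BK = [1.5926 -2.6667; -4.0926 6.6667]
AᵀP(A−BK) = [6.0023 -8.1667; -8.1667 12.0000]
P' = Q + AᵀP(A−BK) = [17.2523 -5.1667; -5.1667 16.0000]
tr(P') = 33.2523

33.2523


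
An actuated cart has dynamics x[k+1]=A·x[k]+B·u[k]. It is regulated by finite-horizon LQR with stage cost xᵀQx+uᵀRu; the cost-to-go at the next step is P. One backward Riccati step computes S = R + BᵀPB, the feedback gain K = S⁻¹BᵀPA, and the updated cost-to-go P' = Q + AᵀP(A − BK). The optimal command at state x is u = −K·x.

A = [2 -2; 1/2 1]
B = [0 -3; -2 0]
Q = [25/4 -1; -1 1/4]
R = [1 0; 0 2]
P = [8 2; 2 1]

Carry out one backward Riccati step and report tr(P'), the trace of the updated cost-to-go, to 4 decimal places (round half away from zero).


BᵀP = [-4.0000 -2.0000; -24.0000 -6.0000]
S = R + BᵀPB = [1 0; 0 2] + [4.0000 12.0000; 12.0000 72.0000] = [5.0000 12.0000; 12.0000 74.0000]
BᵀPA = [-9.0000 6.0000; -51.0000 42.0000]
K = S⁻¹·BᵀPA = [-0.2389 -0.2655; -0.6504 0.6106]
A−BK = [0.0487 -0.1681; 0.0221 0.4690]
AᵀP(A−BK) = [0.9270 -0.7478; -0.7478 0.9469]
P' = Q + AᵀP(A−BK) = [7.1770 -1.7478; -1.7478 1.1969]
tr(P') = 8.3739

8.3739


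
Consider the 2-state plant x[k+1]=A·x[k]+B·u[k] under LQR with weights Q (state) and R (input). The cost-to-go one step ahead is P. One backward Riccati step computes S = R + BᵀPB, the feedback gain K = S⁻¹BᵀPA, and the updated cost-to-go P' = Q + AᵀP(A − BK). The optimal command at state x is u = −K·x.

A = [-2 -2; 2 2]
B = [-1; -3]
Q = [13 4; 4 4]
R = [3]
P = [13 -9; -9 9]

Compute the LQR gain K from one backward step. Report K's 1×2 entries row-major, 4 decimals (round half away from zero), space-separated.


-1.4884 -1.4884

BᵀP = [14.0000 -18.0000]
S = R + BᵀPB = [3] + [40.0000] = [43.0000]
BᵀPA = [-64.0000 -64.0000]
K = S⁻¹·BᵀPA = [-1.4884 -1.4884]
A−BK = [-3.4884 -3.4884; -2.4651 -2.4651]
AᵀP(A−BK) = [64.7442 64.7442; 64.7442 64.7442]
P' = Q + AᵀP(A−BK) = [77.7442 68.7442; 68.7442 68.7442]
tr(P') = 146.4884


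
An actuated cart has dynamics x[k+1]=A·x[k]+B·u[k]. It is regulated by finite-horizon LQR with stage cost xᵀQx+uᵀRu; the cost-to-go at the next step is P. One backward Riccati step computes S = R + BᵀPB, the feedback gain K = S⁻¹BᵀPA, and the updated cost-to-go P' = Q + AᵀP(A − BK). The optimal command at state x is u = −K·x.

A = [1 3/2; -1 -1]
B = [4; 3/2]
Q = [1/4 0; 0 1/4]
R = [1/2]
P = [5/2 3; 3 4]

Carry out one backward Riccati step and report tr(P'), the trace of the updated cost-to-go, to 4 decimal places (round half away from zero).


BᵀP = [14.5000 18.0000]
S = R + BᵀPB = [1/2] + [85.0000] = [85.5000]
BᵀPA = [-3.5000 3.7500]
K = S⁻¹·BᵀPA = [-0.0409 0.0439]
A−BK = [1.1637 1.3246; -0.9386 -1.0658]
AᵀP(A−BK) = [0.3567 0.4035; 0.4035 0.4605]
P' = Q + AᵀP(A−BK) = [0.6067 0.4035; 0.4035 0.7105]
tr(P') = 1.3173

1.3173


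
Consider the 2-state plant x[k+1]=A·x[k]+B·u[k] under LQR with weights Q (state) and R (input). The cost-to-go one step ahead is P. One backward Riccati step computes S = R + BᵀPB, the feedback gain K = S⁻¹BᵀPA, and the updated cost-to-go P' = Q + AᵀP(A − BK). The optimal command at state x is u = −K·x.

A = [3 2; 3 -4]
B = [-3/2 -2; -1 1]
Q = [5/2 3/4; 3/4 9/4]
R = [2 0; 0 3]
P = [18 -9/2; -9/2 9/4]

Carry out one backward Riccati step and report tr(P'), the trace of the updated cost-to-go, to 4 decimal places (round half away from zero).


24.6064

BᵀP = [-22.5000 4.5000; -40.5000 11.2500]
S = R + BᵀPB = [2 0; 0 3] + [29.2500 49.5000; 49.5000 92.2500] = [31.2500 49.5000; 49.5000 95.2500]
BᵀPA = [-54.0000 -63.0000; -87.7500 -126.0000]
K = S⁻¹·BᵀPA = [-1.5198 0.4489; -0.1315 -1.5561]
A−BK = [0.4574 -0.4389; 1.6117 -1.9950]
AᵀP(A−BK) = [7.6470 -4.3092; -4.3092 12.2095]
P' = Q + AᵀP(A−BK) = [10.1470 -3.5592; -3.5592 14.4595]
tr(P') = 24.6064


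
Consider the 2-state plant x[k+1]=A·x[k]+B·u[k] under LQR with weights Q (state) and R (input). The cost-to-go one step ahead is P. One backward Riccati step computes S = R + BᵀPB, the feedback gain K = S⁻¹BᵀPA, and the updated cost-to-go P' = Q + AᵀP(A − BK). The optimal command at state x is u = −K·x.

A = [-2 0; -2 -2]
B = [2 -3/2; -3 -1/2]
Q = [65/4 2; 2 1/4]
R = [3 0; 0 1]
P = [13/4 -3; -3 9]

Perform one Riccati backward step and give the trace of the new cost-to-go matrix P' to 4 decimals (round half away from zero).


BᵀP = [15.5000 -33.0000; -3.3750 0.0000]
S = R + BᵀPB = [3 0; 0 1] + [130.0000 -6.7500; -6.7500 5.0625] = [133.0000 -6.7500; -6.7500 6.0625]
BᵀPA = [35.0000 66.0000; 6.7500 0.0000]
K = S⁻¹·BᵀPA = [0.3388 0.5260; 1.4906 0.5856]
A−BK = [-0.4417 -0.1735; -0.2383 -0.1293]
AᵀP(A−BK) = [3.0799 1.6385; 1.6385 1.2866]
P' = Q + AᵀP(A−BK) = [19.3299 3.6385; 3.6385 1.5366]
tr(P') = 20.8664

20.8664


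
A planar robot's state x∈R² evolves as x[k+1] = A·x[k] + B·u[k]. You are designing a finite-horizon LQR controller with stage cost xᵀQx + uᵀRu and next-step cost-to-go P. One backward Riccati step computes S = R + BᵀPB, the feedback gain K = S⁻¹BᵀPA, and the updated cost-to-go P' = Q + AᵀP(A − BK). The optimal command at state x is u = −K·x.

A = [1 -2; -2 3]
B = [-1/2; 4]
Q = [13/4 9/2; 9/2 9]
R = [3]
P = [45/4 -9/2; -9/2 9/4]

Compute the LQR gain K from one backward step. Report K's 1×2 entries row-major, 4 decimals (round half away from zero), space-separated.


BᵀP = [-23.6250 11.2500]
S = R + BᵀPB = [3] + [56.8125] = [59.8125]
BᵀPA = [-46.1250 81.0000]
K = S⁻¹·BᵀPA = [-0.7712 1.3542]
A−BK = [0.6144 -1.3229; 1.0846 -2.4169]
AᵀP(A−BK) = [2.6803 -5.0361; -5.0361 9.5572]
P' = Q + AᵀP(A−BK) = [5.9303 -0.5361; -0.5361 18.5572]
tr(P') = 24.4875

-0.7712 1.3542


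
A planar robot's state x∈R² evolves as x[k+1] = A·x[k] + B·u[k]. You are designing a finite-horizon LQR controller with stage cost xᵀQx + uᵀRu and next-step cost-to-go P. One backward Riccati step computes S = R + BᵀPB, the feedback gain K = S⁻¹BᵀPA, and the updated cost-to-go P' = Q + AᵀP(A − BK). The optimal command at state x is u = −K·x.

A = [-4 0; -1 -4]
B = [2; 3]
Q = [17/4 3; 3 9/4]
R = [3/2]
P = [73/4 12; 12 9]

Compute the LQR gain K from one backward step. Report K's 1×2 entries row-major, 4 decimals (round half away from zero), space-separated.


-1.1386 -0.6811

BᵀP = [72.5000 51.0000]
S = R + BᵀPB = [3/2] + [298.0000] = [299.5000]
BᵀPA = [-341.0000 -204.0000]
K = S⁻¹·BᵀPA = [-1.1386 -0.6811]
A−BK = [-1.7229 1.3623; 2.4157 -1.9566]
AᵀP(A−BK) = [8.7496 -4.2671; -4.2671 5.0484]
P' = Q + AᵀP(A−BK) = [12.9996 -1.2671; -1.2671 7.2984]
tr(P') = 20.2980


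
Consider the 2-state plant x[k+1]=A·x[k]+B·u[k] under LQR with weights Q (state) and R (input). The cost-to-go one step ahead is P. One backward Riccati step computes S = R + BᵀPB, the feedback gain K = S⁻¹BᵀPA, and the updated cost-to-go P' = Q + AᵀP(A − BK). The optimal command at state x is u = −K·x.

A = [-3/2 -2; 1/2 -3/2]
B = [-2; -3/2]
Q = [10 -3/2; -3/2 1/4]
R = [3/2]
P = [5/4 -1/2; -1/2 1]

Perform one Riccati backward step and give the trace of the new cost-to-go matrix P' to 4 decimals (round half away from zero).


14.1902

BᵀP = [-1.7500 -0.5000]
S = R + BᵀPB = [3/2] + [4.2500] = [5.7500]
BᵀPA = [2.3750 4.2500]
K = S⁻¹·BᵀPA = [0.4130 0.7391]
A−BK = [-0.6739 -0.5217; 1.1196 -0.3913]
AᵀP(A−BK) = [2.8315 0.6196; 0.6196 1.1087]
P' = Q + AᵀP(A−BK) = [12.8315 -0.8804; -0.8804 1.3587]
tr(P') = 14.1902


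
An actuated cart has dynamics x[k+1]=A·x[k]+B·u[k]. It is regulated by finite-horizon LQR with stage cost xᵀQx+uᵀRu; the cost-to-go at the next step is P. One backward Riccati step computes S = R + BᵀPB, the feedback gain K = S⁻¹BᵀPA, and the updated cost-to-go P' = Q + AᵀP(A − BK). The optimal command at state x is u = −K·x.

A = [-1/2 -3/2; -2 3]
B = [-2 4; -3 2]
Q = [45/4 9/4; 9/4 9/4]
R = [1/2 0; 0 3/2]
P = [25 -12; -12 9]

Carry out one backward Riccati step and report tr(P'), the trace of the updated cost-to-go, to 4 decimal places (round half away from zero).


BᵀP = [-14.0000 -3.0000; 76.0000 -30.0000]
S = R + BᵀPB = [1/2 0; 0 3/2] + [37.0000 -62.0000; -62.0000 244.0000] = [37.5000 -62.0000; -62.0000 245.5000]
BᵀPA = [13.0000 12.0000; 22.0000 -204.0000]
K = S⁻¹·BᵀPA = [0.8496 -1.8093; 0.3042 -1.2879]
A−BK = [-0.0176 0.0329; -0.0597 0.1478]
AᵀP(A−BK) = [0.5143 -1.3953; -1.3953 4.2318]
P' = Q + AᵀP(A−BK) = [11.7643 0.8547; 0.8547 6.4818]
tr(P') = 18.2460

18.2460


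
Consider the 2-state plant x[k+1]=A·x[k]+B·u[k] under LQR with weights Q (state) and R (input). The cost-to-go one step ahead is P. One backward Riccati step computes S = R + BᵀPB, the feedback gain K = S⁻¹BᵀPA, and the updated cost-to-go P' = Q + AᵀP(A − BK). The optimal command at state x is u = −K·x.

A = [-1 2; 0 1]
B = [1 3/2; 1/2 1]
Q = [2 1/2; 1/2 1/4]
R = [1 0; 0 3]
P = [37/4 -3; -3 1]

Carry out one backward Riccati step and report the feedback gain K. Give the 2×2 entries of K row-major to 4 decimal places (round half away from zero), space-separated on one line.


BᵀP = [7.7500 -2.5000; 10.8750 -3.5000]
S = R + BᵀPB = [1 0; 0 3] + [6.5000 9.1250; 9.1250 12.8125] = [7.5000 9.1250; 9.1250 15.8125]
BᵀPA = [-7.7500 13.0000; -10.8750 18.2500]
K = S⁻¹·BᵀPA = [-0.6599 1.1048; -0.3069 0.5166]
A−BK = [0.1203 0.1203; 0.6369 -0.0690]
AᵀP(A−BK) = [0.7979 -1.3198; -1.3198 2.2096]
P' = Q + AᵀP(A−BK) = [2.7979 -0.8198; -0.8198 2.4596]
tr(P') = 5.2575

-0.6599 1.1048 -0.3069 0.5166


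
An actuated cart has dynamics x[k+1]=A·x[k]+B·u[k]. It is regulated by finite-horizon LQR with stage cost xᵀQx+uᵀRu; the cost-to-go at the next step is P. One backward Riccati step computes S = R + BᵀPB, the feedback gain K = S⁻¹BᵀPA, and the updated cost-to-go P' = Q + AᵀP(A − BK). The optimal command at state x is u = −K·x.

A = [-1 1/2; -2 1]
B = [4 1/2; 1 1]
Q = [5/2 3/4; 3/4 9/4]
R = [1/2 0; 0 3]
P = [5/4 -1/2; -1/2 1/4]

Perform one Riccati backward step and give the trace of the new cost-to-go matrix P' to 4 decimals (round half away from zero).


4.9842

BᵀP = [4.5000 -1.7500; 0.1250 0.0000]
S = R + BᵀPB = [1/2 0; 0 3] + [16.2500 0.5000; 0.5000 0.0625] = [16.7500 0.5000; 0.5000 3.0625]
BᵀPA = [-1.0000 0.5000; -0.1250 0.0625]
K = S⁻¹·BᵀPA = [-0.0588 0.0294; -0.0312 0.0156]
A−BK = [-0.7493 0.3747; -1.9100 0.9550]
AᵀP(A−BK) = [0.1873 -0.0937; -0.0937 0.0468]
P' = Q + AᵀP(A−BK) = [2.6873 0.6563; 0.6563 2.2968]
tr(P') = 4.9842


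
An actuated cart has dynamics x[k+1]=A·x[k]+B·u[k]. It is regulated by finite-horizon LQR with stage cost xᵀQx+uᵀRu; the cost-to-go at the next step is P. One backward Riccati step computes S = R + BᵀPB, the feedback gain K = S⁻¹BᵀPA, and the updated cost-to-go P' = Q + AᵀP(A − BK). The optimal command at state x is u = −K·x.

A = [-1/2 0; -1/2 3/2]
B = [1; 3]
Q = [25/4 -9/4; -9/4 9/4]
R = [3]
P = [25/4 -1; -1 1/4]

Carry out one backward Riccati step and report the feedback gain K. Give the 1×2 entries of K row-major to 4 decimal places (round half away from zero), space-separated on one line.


-0.2727 -0.0682

BᵀP = [3.2500 -0.2500]
S = R + BᵀPB = [3] + [2.5000] = [5.5000]
BᵀPA = [-1.5000 -0.3750]
K = S⁻¹·BᵀPA = [-0.2727 -0.0682]
A−BK = [-0.2273 0.0682; 0.3182 1.7045]
AᵀP(A−BK) = [0.7159 0.4602; 0.4602 0.5369]
P' = Q + AᵀP(A−BK) = [6.9659 -1.7898; -1.7898 2.7869]
tr(P') = 9.7528


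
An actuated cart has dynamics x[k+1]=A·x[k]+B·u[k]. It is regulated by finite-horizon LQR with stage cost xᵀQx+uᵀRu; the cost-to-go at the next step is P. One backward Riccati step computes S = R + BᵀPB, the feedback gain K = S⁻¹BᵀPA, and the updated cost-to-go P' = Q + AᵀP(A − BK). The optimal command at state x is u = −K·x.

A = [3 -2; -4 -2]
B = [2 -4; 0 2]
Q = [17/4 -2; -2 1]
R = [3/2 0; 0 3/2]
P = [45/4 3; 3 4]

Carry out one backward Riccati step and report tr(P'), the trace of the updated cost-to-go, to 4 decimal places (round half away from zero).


BᵀP = [22.5000 6.0000; -39.0000 -4.0000]
S = R + BᵀPB = [3/2 0; 0 3/2] + [45.0000 -78.0000; -78.0000 148.0000] = [46.5000 -78.0000; -78.0000 149.5000]
BᵀPA = [43.5000 -57.0000; -101.0000 86.0000]
K = S⁻¹·BᵀPA = [-1.5843 -2.0899; -1.5022 -0.5151]
A−BK = [0.1599 0.1193; -0.9957 -0.9697]
AᵀP(A−BK) = [10.4475 9.3825; 9.3825 10.1772]
P' = Q + AᵀP(A−BK) = [14.6975 7.3825; 7.3825 11.1772]
tr(P') = 25.8747

25.8747


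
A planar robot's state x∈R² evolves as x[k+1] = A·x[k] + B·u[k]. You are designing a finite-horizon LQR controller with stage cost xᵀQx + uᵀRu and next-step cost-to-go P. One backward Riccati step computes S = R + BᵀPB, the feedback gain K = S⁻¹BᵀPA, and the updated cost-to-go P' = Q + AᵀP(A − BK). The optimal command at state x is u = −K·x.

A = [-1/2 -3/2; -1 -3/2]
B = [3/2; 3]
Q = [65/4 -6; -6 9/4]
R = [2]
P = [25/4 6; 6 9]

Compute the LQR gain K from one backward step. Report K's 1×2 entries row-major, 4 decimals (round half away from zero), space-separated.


BᵀP = [27.3750 36.0000]
S = R + BᵀPB = [2] + [149.0625] = [151.0625]
BᵀPA = [-49.6875 -95.0625]
K = S⁻¹·BᵀPA = [-0.3289 -0.6293]
A−BK = [-0.0066 -0.5561; -0.0132 0.3879]
AᵀP(A−BK) = [0.2193 0.4195; 0.4195 1.4904]
P' = Q + AᵀP(A−BK) = [16.4693 -5.5805; -5.5805 3.7404]
tr(P') = 20.2097

-0.3289 -0.6293


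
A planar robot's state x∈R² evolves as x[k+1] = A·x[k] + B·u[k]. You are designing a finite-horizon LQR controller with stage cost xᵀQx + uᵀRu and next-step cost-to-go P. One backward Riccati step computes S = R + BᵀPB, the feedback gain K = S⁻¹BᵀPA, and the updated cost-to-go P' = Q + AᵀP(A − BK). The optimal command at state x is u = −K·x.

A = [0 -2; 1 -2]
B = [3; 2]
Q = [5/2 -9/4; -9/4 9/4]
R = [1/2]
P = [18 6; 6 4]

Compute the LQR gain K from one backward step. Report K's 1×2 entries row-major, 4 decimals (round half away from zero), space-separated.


0.1038 -0.7345

BᵀP = [66.0000 26.0000]
S = R + BᵀPB = [1/2] + [250.0000] = [250.5000]
BᵀPA = [26.0000 -184.0000]
K = S⁻¹·BᵀPA = [0.1038 -0.7345]
A−BK = [-0.3114 0.2036; 0.7924 -0.5309]
AᵀP(A−BK) = [1.3014 -0.9022; -0.9022 0.8463]
P' = Q + AᵀP(A−BK) = [3.8014 -3.1522; -3.1522 3.0963]
tr(P') = 6.8977


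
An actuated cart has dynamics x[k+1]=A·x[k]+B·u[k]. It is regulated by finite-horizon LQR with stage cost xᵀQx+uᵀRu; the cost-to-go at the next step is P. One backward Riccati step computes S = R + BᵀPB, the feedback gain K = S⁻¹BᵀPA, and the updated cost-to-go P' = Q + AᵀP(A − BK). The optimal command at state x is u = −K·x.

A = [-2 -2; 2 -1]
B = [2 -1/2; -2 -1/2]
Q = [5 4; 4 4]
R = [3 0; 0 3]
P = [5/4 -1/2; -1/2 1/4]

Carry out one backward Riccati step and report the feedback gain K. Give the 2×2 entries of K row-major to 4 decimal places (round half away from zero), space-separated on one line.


BᵀP = [3.5000 -1.5000; -0.3750 0.1250]
S = R + BᵀPB = [3 0; 0 3] + [10.0000 -1.0000; -1.0000 0.1250] = [13.0000 -1.0000; -1.0000 3.1250]
BᵀPA = [-10.0000 -5.5000; 1.0000 0.6250]
K = S⁻¹·BᵀPA = [-0.7634 -0.4180; 0.0757 0.0662]
A−BK = [-0.4353 -1.1309; 0.5110 -1.8028]
AᵀP(A−BK) = [2.2902 1.2539; 1.2539 0.9097]
P' = Q + AᵀP(A−BK) = [7.2902 5.2539; 5.2539 4.9097]
tr(P') = 12.1999

-0.7634 -0.4180 0.0757 0.0662


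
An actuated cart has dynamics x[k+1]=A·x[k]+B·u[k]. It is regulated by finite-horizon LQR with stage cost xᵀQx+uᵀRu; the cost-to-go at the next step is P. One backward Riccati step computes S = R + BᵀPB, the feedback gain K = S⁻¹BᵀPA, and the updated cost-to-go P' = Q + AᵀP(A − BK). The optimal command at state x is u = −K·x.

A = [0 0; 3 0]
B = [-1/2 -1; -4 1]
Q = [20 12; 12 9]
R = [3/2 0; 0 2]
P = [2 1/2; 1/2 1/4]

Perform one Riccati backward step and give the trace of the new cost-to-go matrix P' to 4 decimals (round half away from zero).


BᵀP = [-3.0000 -1.2500; -1.5000 -0.2500]
S = R + BᵀPB = [3/2 0; 0 2] + [6.5000 1.7500; 1.7500 1.2500] = [8.0000 1.7500; 1.7500 3.2500]
BᵀPA = [-3.7500 0.0000; -0.7500 0.0000]
K = S⁻¹·BᵀPA = [-0.4741 0.0000; 0.0245 0.0000]
A−BK = [-0.2125 0.0000; 1.0790 0.0000]
AᵀP(A−BK) = [0.4905 0.0000; 0.0000 0.0000]
P' = Q + AᵀP(A−BK) = [20.4905 12.0000; 12.0000 9.0000]
tr(P') = 29.4905

29.4905


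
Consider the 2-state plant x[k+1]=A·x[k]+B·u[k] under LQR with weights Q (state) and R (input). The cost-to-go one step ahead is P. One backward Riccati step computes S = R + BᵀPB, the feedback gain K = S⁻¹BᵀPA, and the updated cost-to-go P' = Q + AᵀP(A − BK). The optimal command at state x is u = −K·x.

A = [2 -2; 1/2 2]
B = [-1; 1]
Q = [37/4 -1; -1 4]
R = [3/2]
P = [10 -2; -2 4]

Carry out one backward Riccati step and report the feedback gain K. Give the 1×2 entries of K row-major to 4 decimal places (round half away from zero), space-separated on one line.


BᵀP = [-12.0000 6.0000]
S = R + BᵀPB = [3/2] + [18.0000] = [19.5000]
BᵀPA = [-21.0000 36.0000]
K = S⁻¹·BᵀPA = [-1.0769 1.8462]
A−BK = [0.9231 -0.1538; 1.5769 0.1538]
AᵀP(A−BK) = [14.3846 -3.2308; -3.2308 5.5385]
P' = Q + AᵀP(A−BK) = [23.6346 -4.2308; -4.2308 9.5385]
tr(P') = 33.1731

-1.0769 1.8462


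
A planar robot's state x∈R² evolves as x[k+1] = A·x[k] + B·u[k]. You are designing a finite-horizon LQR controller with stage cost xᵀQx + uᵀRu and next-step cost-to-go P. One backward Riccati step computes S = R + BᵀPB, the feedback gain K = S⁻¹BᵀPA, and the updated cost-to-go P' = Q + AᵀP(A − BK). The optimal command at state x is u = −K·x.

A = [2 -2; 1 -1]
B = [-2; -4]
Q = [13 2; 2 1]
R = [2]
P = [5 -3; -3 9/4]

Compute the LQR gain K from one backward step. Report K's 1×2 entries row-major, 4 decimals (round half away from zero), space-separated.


BᵀP = [2.0000 -3.0000]
S = R + BᵀPB = [2] + [8.0000] = [10.0000]
BᵀPA = [1.0000 -1.0000]
K = S⁻¹·BᵀPA = [0.1000 -0.1000]
A−BK = [2.2000 -2.2000; 1.4000 -1.4000]
AᵀP(A−BK) = [10.1500 -10.1500; -10.1500 10.1500]
P' = Q + AᵀP(A−BK) = [23.1500 -8.1500; -8.1500 11.1500]
tr(P') = 34.3000

0.1000 -0.1000


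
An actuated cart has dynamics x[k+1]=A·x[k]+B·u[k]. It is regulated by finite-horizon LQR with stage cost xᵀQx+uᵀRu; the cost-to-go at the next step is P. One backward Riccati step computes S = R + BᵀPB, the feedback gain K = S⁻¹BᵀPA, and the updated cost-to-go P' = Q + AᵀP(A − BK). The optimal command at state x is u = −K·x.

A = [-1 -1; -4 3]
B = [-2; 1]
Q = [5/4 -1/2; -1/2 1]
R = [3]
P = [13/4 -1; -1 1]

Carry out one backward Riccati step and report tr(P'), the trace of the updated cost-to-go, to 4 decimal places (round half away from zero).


17.8214

BᵀP = [-7.5000 3.0000]
S = R + BᵀPB = [3] + [18.0000] = [21.0000]
BᵀPA = [-4.5000 16.5000]
K = S⁻¹·BᵀPA = [-0.2143 0.7857]
A−BK = [-1.4286 0.5714; -3.7857 2.2143]
AᵀP(A−BK) = [10.2857 -6.2143; -6.2143 5.2857]
P' = Q + AᵀP(A−BK) = [11.5357 -6.7143; -6.7143 6.2857]
tr(P') = 17.8214


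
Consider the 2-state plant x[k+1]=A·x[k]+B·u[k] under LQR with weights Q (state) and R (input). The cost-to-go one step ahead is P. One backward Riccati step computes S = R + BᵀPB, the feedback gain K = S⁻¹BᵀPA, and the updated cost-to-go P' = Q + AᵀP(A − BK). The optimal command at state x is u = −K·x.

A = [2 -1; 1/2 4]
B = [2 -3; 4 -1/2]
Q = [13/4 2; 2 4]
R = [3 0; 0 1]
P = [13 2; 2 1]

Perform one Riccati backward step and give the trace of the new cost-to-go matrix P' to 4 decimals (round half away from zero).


11.2009

BᵀP = [34.0000 8.0000; -40.0000 -6.5000]
S = R + BᵀPB = [3 0; 0 1] + [100.0000 -106.0000; -106.0000 123.2500] = [103.0000 -106.0000; -106.0000 124.2500]
BᵀPA = [72.0000 -2.0000; -83.2500 14.0000]
K = S⁻¹·BᵀPA = [0.0778 0.7911; -0.6036 0.7876]
A−BK = [0.0335 -0.2195; -0.1130 1.2294]
AᵀP(A−BK) = [0.3947 -0.3933; -0.3933 3.5561]
P' = Q + AᵀP(A−BK) = [3.6447 1.6067; 1.6067 7.5561]
tr(P') = 11.2009


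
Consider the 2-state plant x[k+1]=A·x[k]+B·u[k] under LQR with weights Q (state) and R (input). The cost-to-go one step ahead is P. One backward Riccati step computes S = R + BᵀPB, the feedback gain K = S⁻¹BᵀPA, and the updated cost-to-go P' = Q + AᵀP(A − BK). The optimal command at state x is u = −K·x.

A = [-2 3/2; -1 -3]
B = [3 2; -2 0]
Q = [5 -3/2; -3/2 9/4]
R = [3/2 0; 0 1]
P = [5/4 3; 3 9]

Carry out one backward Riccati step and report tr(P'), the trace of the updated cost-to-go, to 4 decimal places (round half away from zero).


15.2583

BᵀP = [-2.2500 -9.0000; 2.5000 6.0000]
S = R + BᵀPB = [3/2 0; 0 1] + [11.2500 -4.5000; -4.5000 5.0000] = [12.7500 -4.5000; -4.5000 6.0000]
BᵀPA = [13.5000 23.6250; -11.0000 -14.2500]
K = S⁻¹·BᵀPA = [0.5600 1.3800; -1.4133 -1.3400]
A−BK = [-0.8533 0.0400; 0.1200 -0.2400]
AᵀP(A−BK) = [2.8933 3.3800; 3.3800 5.1150]
P' = Q + AᵀP(A−BK) = [7.8933 1.8800; 1.8800 7.3650]
tr(P') = 15.2583


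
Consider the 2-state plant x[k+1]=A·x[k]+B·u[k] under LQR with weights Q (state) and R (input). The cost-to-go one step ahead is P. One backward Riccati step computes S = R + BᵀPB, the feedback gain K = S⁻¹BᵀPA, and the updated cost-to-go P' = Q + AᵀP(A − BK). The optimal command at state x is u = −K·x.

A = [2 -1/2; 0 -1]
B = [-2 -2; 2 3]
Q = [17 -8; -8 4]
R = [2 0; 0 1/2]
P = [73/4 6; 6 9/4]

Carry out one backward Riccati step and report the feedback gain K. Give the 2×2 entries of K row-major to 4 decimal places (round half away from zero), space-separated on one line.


-1.0557 0.5611 -0.4149 -0.0170

BᵀP = [-24.5000 -7.5000; -18.5000 -5.2500]
S = R + BᵀPB = [2 0; 0 1/2] + [34.0000 26.5000; 26.5000 21.2500] = [36.0000 26.5000; 26.5000 21.7500]
BᵀPA = [-49.0000 19.7500; -37.0000 14.5000]
K = S⁻¹·BᵀPA = [-1.0557 0.5611; -0.4149 -0.0170]
A−BK = [-0.9412 0.5882; 3.3560 -2.0712]
AᵀP(A−BK) = [5.9195 -3.3839; -3.3839 1.9768]
P' = Q + AᵀP(A−BK) = [22.9195 -11.3839; -11.3839 5.9768]
tr(P') = 28.8963


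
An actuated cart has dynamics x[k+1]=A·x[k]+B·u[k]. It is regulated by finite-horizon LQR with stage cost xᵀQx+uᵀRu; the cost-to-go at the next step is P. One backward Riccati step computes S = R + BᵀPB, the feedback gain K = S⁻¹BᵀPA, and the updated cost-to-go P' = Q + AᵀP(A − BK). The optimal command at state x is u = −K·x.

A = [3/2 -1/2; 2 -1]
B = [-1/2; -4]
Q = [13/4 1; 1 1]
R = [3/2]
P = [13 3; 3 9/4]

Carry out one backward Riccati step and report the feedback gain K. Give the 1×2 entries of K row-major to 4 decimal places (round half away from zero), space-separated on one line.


BᵀP = [-18.5000 -10.5000]
S = R + BᵀPB = [3/2] + [51.2500] = [52.7500]
BᵀPA = [-48.7500 19.7500]
K = S⁻¹·BᵀPA = [-0.9242 0.3744]
A−BK = [1.0379 -0.3128; -1.6967 0.4976]
AᵀP(A−BK) = [11.1967 -3.4976; -3.4976 1.1055]
P' = Q + AᵀP(A−BK) = [14.4467 -2.4976; -2.4976 2.1055]
tr(P') = 16.5521

-0.9242 0.3744


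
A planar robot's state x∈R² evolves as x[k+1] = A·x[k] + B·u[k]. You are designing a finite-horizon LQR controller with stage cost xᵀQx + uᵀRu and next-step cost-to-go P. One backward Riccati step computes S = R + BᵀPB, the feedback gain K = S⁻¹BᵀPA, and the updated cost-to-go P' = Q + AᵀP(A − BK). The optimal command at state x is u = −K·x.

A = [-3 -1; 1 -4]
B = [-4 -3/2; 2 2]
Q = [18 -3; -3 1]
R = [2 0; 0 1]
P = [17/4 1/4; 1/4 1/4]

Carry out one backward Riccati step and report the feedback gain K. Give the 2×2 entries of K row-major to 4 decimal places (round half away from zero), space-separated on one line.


BᵀP = [-16.5000 -0.5000; -5.8750 0.1250]
S = R + BᵀPB = [2 0; 0 1] + [65.0000 23.7500; 23.7500 9.0625] = [67.0000 23.7500; 23.7500 10.0625]
BᵀPA = [49.0000 18.5000; 17.7500 5.3750]
K = S⁻¹·BᵀPA = [0.6493 0.5312; 0.2316 -0.7196]
A−BK = [-0.0556 0.0454; -0.7616 -3.6232]
AᵀP(A−BK) = [1.0760 1.2440; 1.2440 4.2906]
P' = Q + AᵀP(A−BK) = [19.0760 -1.7560; -1.7560 5.2906]
tr(P') = 24.3666

0.6493 0.5312 0.2316 -0.7196


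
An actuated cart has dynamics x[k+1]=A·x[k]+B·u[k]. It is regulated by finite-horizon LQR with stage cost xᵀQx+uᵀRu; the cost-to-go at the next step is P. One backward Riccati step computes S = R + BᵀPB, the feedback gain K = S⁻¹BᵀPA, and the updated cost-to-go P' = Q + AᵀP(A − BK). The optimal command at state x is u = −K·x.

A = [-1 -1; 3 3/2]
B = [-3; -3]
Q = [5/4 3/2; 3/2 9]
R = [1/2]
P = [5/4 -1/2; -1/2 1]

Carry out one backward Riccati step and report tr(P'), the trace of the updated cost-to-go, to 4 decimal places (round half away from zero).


28.0691

BᵀP = [-2.2500 -1.5000]
S = R + BᵀPB = [1/2] + [11.2500] = [11.7500]
BᵀPA = [-2.2500 0.0000]
K = S⁻¹·BᵀPA = [-0.1915 0.0000]
A−BK = [-1.5745 -1.0000; 2.4255 1.5000]
AᵀP(A−BK) = [12.8191 8.0000; 8.0000 5.0000]
P' = Q + AᵀP(A−BK) = [14.0691 9.5000; 9.5000 14.0000]
tr(P') = 28.0691


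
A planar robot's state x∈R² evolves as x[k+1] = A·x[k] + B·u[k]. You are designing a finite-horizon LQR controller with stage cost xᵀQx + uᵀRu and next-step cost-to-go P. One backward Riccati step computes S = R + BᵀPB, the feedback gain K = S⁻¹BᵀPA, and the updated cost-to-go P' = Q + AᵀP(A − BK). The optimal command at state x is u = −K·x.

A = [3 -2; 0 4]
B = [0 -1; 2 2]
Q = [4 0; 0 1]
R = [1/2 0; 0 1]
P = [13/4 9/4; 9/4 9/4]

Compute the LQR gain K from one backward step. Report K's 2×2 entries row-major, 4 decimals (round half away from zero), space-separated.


BᵀP = [4.5000 4.5000; 1.2500 2.2500]
S = R + BᵀPB = [1/2 0; 0 1] + [9.0000 4.5000; 4.5000 3.2500] = [9.5000 4.5000; 4.5000 4.2500]
BᵀPA = [13.5000 9.0000; 3.7500 6.5000]
K = S⁻¹·BᵀPA = [2.0124 0.4472; -1.2484 1.0559]
A−BK = [1.7516 -0.9441; -1.5280 0.9938]
AᵀP(A−BK) = [6.7640 -2.4969; -2.4969 2.1118]
P' = Q + AᵀP(A−BK) = [10.7640 -2.4969; -2.4969 3.1118]
tr(P') = 13.8758

2.0124 0.4472 -1.2484 1.0559


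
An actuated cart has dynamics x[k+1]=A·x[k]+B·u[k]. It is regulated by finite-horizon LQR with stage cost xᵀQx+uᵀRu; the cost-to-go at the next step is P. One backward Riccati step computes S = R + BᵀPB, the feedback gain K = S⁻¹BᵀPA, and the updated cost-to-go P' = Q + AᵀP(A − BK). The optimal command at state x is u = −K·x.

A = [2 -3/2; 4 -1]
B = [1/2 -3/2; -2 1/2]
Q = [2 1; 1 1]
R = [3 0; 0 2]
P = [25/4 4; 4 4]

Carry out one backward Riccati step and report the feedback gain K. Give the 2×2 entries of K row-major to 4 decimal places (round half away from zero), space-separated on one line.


BᵀP = [-4.8750 -6.0000; -7.3750 -4.0000]
S = R + BᵀPB = [3 0; 0 2] + [9.5625 4.3125; 4.3125 9.0625] = [12.5625 4.3125; 4.3125 11.0625]
BᵀPA = [-33.7500 13.3125; -30.7500 15.0625]
K = S⁻¹·BᵀPA = [-2.0000 0.6838; -2.0000 1.0950]
A−BK = [0.0000 -0.1994; 1.0000 -0.1799]
AᵀP(A−BK) = [24.0000 -10.0000; -10.0000 4.4657]
P' = Q + AᵀP(A−BK) = [26.0000 -9.0000; -9.0000 5.4657]
tr(P') = 31.4657

-2.0000 0.6838 -2.0000 1.0950


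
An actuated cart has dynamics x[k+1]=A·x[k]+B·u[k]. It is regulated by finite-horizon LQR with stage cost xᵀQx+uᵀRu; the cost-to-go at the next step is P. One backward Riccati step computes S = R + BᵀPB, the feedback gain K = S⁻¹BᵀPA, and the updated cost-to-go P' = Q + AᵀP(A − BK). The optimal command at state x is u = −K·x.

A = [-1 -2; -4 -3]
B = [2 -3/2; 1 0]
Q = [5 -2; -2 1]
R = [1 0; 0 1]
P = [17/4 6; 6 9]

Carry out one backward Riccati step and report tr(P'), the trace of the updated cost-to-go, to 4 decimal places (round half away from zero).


BᵀP = [14.5000 21.0000; -6.3750 -9.0000]
S = R + BᵀPB = [1 0; 0 1] + [50.0000 -21.7500; -21.7500 9.5625] = [51.0000 -21.7500; -21.7500 10.5625]
BᵀPA = [-98.5000 -92.0000; 42.3750 39.7500]
K = S⁻¹·BᵀPA = [-1.8095 -1.6333; 0.2857 0.4000]
A−BK = [3.0476 1.8667; -2.1905 -1.3667]
AᵀP(A−BK) = [5.9048 4.6667; 4.6667 3.8333]
P' = Q + AᵀP(A−BK) = [10.9048 2.6667; 2.6667 4.8333]
tr(P') = 15.7381

15.7381


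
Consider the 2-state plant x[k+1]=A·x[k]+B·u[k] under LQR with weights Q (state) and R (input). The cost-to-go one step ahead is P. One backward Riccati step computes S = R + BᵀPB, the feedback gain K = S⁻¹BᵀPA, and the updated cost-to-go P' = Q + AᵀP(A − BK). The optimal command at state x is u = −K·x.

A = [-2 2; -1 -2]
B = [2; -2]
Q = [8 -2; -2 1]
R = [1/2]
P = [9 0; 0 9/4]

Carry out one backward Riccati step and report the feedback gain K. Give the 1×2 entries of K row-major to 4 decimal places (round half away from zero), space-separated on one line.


-0.6923 0.9890

BᵀP = [18.0000 -4.5000]
S = R + BᵀPB = [1/2] + [45.0000] = [45.5000]
BᵀPA = [-31.5000 45.0000]
K = S⁻¹·BᵀPA = [-0.6923 0.9890]
A−BK = [-0.6154 0.0220; -2.3846 -0.0220]
AᵀP(A−BK) = [16.4423 -0.3462; -0.3462 0.4945]
P' = Q + AᵀP(A−BK) = [24.4423 -2.3462; -2.3462 1.4945]
tr(P') = 25.9368


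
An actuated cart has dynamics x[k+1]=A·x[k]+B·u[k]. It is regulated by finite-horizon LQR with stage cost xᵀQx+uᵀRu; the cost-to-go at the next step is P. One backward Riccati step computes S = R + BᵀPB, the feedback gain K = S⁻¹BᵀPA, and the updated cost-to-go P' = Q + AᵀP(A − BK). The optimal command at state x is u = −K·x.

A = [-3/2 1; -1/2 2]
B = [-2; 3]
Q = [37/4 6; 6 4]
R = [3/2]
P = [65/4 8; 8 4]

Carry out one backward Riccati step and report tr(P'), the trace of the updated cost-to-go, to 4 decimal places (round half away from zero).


51.7067

BᵀP = [-8.5000 -4.0000]
S = R + BᵀPB = [3/2] + [5.0000] = [6.5000]
BᵀPA = [14.7500 -16.5000]
K = S⁻¹·BᵀPA = [2.2692 -2.5385]
A−BK = [3.0385 -4.0769; -7.3077 9.6154]
AᵀP(A−BK) = [16.0913 -18.9327; -18.9327 22.3654]
P' = Q + AᵀP(A−BK) = [25.3413 -12.9327; -12.9327 26.3654]
tr(P') = 51.7067


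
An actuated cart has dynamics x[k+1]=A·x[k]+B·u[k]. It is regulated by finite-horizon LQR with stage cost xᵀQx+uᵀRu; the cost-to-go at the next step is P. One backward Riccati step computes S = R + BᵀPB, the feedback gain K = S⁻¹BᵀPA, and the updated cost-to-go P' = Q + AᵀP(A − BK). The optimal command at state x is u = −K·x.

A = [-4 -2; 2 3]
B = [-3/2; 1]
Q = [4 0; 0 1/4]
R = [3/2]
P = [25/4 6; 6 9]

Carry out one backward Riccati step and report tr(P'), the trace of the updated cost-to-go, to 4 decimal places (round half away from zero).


43.5357

BᵀP = [-3.3750 0.0000]
S = R + BᵀPB = [3/2] + [5.0625] = [6.5625]
BᵀPA = [13.5000 6.7500]
K = S⁻¹·BᵀPA = [2.0571 1.0286]
A−BK = [-0.9143 -0.4571; -0.0571 1.9714]
AᵀP(A−BK) = [12.2286 -5.8857; -5.8857 27.0571]
P' = Q + AᵀP(A−BK) = [16.2286 -5.8857; -5.8857 27.3071]
tr(P') = 43.5357


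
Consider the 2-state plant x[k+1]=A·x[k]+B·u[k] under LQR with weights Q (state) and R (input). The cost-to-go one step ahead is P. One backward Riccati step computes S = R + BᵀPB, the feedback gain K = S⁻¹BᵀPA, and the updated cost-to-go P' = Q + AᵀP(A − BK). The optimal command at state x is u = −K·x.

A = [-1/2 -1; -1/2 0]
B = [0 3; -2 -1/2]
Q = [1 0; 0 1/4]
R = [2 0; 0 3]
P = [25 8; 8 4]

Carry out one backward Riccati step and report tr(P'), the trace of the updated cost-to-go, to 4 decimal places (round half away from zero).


BᵀP = [-16.0000 -8.0000; 71.0000 22.0000]
S = R + BᵀPB = [2 0; 0 3] + [16.0000 -44.0000; -44.0000 202.0000] = [18.0000 -44.0000; -44.0000 205.0000]
BᵀPA = [12.0000 16.0000; -46.5000 -71.0000]
K = S⁻¹·BᵀPA = [0.2360 0.0889; -0.1762 -0.3273]
A−BK = [0.0285 -0.0182; -0.1160 0.0143]
AᵀP(A−BK) = [0.2258 0.2155; 0.2155 0.3421]
P' = Q + AᵀP(A−BK) = [1.2258 0.2155; 0.2155 0.5921]
tr(P') = 1.8178

1.8178


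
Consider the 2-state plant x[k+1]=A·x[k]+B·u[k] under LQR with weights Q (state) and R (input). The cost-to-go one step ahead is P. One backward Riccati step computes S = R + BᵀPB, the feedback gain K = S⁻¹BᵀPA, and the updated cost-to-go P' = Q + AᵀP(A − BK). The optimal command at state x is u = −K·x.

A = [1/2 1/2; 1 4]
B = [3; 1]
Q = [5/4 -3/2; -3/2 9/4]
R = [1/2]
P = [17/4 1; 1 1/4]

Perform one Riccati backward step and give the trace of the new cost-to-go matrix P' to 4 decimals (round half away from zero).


BᵀP = [13.7500 3.2500]
S = R + BᵀPB = [1/2] + [44.5000] = [45.0000]
BᵀPA = [10.1250 19.8750]
K = S⁻¹·BᵀPA = [0.2250 0.4417]
A−BK = [-0.1750 -0.8250; 0.7750 3.5583]
AᵀP(A−BK) = [0.0344 0.0906; 0.0906 0.2844]
P' = Q + AᵀP(A−BK) = [1.2844 -1.4094; -1.4094 2.5344]
tr(P') = 3.8188

3.8188
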